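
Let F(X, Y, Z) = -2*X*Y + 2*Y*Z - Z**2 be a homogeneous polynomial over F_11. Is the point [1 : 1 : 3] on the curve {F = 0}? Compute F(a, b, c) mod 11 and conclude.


F(1,1,3) ≡ 6 (mod 11); P is NOT on the curve.

Evaluate F(1, 1, 3) term-by-term (mod 11).
  -2*X*Y ↦ -2·1·1·1 = -2
  2*Y*Z ↦ 2·1·1·3 = 6
  -Z**2 ↦ -1·1·1·9 = -9
Sum: F(1, 1, 3) = (-2) + (6) + (-9) = -5.
Reducing mod 11: -5 ≡ 6 (mod 11).
Since F(a, b, c) ≡ 6 ≠ 0 (mod 11), P does NOT lie on the curve.


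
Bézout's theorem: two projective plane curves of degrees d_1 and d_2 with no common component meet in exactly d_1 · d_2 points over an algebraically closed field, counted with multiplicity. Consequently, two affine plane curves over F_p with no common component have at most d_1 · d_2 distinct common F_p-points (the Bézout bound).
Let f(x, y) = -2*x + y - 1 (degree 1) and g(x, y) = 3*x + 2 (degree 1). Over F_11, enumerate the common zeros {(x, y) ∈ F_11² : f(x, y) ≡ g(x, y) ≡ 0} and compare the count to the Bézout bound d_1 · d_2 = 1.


Common zeros: {(3, 7)}; count = 1; Bézout bound = 1.

deg(f) = 1, deg(g) = 1, so Bézout bound = 1.
Scan x ∈ F_11. For each x, list the y ∈ F_11 with f(x, y) ≡ 0 and those with g(x, y) ≡ 0 (mod 11); the common zeros in that column are the intersection.
  x = 0: f ≡ 0 at y ∈ {1}; g ≡ 0 at y ∈ ∅; common: ∅.
  x = 1: f ≡ 0 at y ∈ {3}; g ≡ 0 at y ∈ ∅; common: ∅.
  x = 2: f ≡ 0 at y ∈ {5}; g ≡ 0 at y ∈ ∅; common: ∅.
  x = 3: f ≡ 0 at y ∈ {7}; g ≡ 0 at y ∈ {0, 1, 2, 3, 4, 5, 6, 7, 8, 9, 10}; common: {7}.
  x = 4: f ≡ 0 at y ∈ {9}; g ≡ 0 at y ∈ ∅; common: ∅.
  x = 5: f ≡ 0 at y ∈ {0}; g ≡ 0 at y ∈ ∅; common: ∅.
  x = 6: f ≡ 0 at y ∈ {2}; g ≡ 0 at y ∈ ∅; common: ∅.
  x = 7: f ≡ 0 at y ∈ {4}; g ≡ 0 at y ∈ ∅; common: ∅.
  x = 8: f ≡ 0 at y ∈ {6}; g ≡ 0 at y ∈ ∅; common: ∅.
  x = 9: f ≡ 0 at y ∈ {8}; g ≡ 0 at y ∈ ∅; common: ∅.
  x = 10: f ≡ 0 at y ∈ {10}; g ≡ 0 at y ∈ ∅; common: ∅.
Collecting: common zeros = {(3, 7)}, so the count is 1.
Comparison with the Bézout bound: 1 ≤ 1 = deg(f)·deg(g), as expected for curves with no common component (the bound is attained).


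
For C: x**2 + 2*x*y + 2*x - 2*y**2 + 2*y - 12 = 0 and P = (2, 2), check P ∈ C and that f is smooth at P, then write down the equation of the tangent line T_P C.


Tangent line at P: 10*x - 2*y - 16 = 0.

Step 1: f(2, 2) = 0, so P lies on C.
Step 2: partial derivatives
  f_x(x, y) = 2*x + 2*y + 2, f_y(x, y) = 2*x - 4*y + 2.
  f_x(P) = 10, f_y(P) = -2 (gradient nonzero, so P is smooth).
Step 3: tangent line at P: 10·(x − 2) + -2·(y − 2) = 0.
Expanding: 10*x - 2*y - 16 = 0.


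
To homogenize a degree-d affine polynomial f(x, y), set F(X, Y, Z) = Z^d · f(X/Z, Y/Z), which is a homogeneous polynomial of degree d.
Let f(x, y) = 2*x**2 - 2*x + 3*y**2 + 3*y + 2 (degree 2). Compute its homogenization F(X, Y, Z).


F(X, Y, Z) = 2*X**2 - 2*X*Z + 3*Y**2 + 3*Y*Z + 2*Z**2

deg(f) = 2.
Substitute x = X/Z, y = Y/Z into f, then multiply by Z^2.
  monomial 2·x^2·y^0 ↦ 2·X^2·Y^0·Z^0.
  monomial -2·x^1·y^0 ↦ -2·X^1·Y^0·Z^1.
  monomial 3·x^0·y^2 ↦ 3·X^0·Y^2·Z^0.
  monomial 3·x^0·y^1 ↦ 3·X^0·Y^1·Z^1.
  monomial 2·x^0·y^0 ↦ 2·X^0·Y^0·Z^2.
Collecting: F(X, Y, Z) = 2*X**2 - 2*X*Z + 3*Y**2 + 3*Y*Z + 2*Z**2.


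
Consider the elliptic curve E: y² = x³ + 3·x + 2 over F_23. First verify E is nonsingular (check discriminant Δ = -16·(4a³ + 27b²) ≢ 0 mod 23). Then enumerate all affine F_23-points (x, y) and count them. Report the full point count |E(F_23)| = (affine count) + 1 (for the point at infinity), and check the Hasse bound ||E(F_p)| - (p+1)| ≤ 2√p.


Affine points = {(0, 5), (0, 18), (1, 11), (1, 12), (2, 4), (2, 19), (4, 3), (4, 20), (5, 2), (5, 21), (6, 11), (6, 12), (8, 3), (8, 20), (11, 3), (11, 20), (12, 8), (12, 15), (15, 8), (15, 15), (16, 11), (16, 12), (18, 0), (19, 8), (19, 15), (20, 9), (20, 14)}; affine count = 27; |E(F_23)| = 28.

Discriminant check: Δ ∝ 4a³ + 27b² = 4·3³ + 27·2² = 4·27 + 27·4 ≡ 9 (mod 23). Nonzero ⇒ E is nonsingular.
For each x ∈ F_23, compute rhs = x³ + 3·x + 2 mod 23, then count y ∈ F_23 with y² ≡ rhs.
  x = 0: rhs = 2, matching y values: 5, 18 (2 points).
  x = 1: rhs = 6, matching y values: 11, 12 (2 points).
  x = 2: rhs = 16, matching y values: 4, 19 (2 points).
  x = 3: rhs = 15, matching y values: none (0 points).
  x = 4: rhs = 9, matching y values: 3, 20 (2 points).
  x = 5: rhs = 4, matching y values: 2, 21 (2 points).
  x = 6: rhs = 6, matching y values: 11, 12 (2 points).
  x = 7: rhs = 21, matching y values: none (0 points).
  x = 8: rhs = 9, matching y values: 3, 20 (2 points).
  x = 9: rhs = 22, matching y values: none (0 points).
  x = 10: rhs = 20, matching y values: none (0 points).
  x = 11: rhs = 9, matching y values: 3, 20 (2 points).
  x = 12: rhs = 18, matching y values: 8, 15 (2 points).
  x = 13: rhs = 7, matching y values: none (0 points).
  x = 14: rhs = 5, matching y values: none (0 points).
  x = 15: rhs = 18, matching y values: 8, 15 (2 points).
  x = 16: rhs = 6, matching y values: 11, 12 (2 points).
  x = 17: rhs = 21, matching y values: none (0 points).
  x = 18: rhs = 0, matching y values: 0 (1 points).
  x = 19: rhs = 18, matching y values: 8, 15 (2 points).
  x = 20: rhs = 12, matching y values: 9, 14 (2 points).
  x = 21: rhs = 11, matching y values: none (0 points).
  x = 22: rhs = 21, matching y values: none (0 points).
Total affine count: 27.
Full point count |E(F_23)| = 27 + 1 = 28.
Hasse bound: |28 − (23+1)| = |4| = 4 ≤ 2√23 ≈ 9.5917 ✓.


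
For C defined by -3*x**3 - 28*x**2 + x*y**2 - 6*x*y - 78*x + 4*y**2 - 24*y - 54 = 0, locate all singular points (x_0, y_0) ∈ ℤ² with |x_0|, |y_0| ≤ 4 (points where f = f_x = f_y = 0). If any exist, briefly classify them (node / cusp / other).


Singular points: {(-3, 3)}; classification: node.

Compute partial derivatives:
  f_x = -9*x**2 - 56*x + y**2 - 6*y - 78.
  f_y = 2*x*y - 6*x + 8*y - 24.
Scan x_0 ∈ {−4, ..., 4}. For each x_0, f_y(x_0, y) is a polynomial in y; find its integer roots y ∈ {−4, ..., 4}, then test f_x and f at those candidates.
  x = -4: f_y(-4, y) = 0; vanishes at y ∈ {-4, -3, -2, -1, 0, 1, 2, 3, 4}. (-4, -4): f_x = 42 ≠ 0; (-4, -3): f_x = 29 ≠ 0; (-4, -2): f_x = 18 ≠ 0; (-4, -1): f_x = 9 ≠ 0; (-4, 0): f_x = 2 ≠ 0; (-4, 1): f_x = -3 ≠ 0; (-4, 2): f_x = -6 ≠ 0; (-4, 3): f_x = -7 ≠ 0; (-4, 4): f_x = -6 ≠ 0.
  x = -3: f_y(-3, y) = 2*y - 6; vanishes at y ∈ {3}. (-3, 3): f_x = 0, f = 0 — SINGULAR.
  x = -2: f_y(-2, y) = 4*y - 12; vanishes at y ∈ {3}. (-2, 3): f_x = -11 ≠ 0.
  x = -1: f_y(-1, y) = 6*y - 18; vanishes at y ∈ {3}. (-1, 3): f_x = -40 ≠ 0.
  x = 0: f_y(0, y) = 8*y - 24; vanishes at y ∈ {3}. (0, 3): f_x = -87 ≠ 0.
  x = 1: f_y(1, y) = 10*y - 30; vanishes at y ∈ {3}. (1, 3): f_x = -152 ≠ 0.
  x = 2: f_y(2, y) = 12*y - 36; vanishes at y ∈ {3}. (2, 3): f_x = -235 ≠ 0.
  x = 3: f_y(3, y) = 14*y - 42; vanishes at y ∈ {3}. (3, 3): f_x = -336 ≠ 0.
  x = 4: f_y(4, y) = 16*y - 48; vanishes at y ∈ {3}. (4, 3): f_x = -455 ≠ 0.
Only singular point on the grid: (-3, 3).
Classify: substitute x = -3 + u, y = 3 + v and expand: f = -3*u**3 - u**2 + u*v**2 + v**2.
No constant or linear terms (consistent with a singular point). Quadratic part: -u**2 + v**2. Cubic part: -3*u**3 + u*v**2.
The quadratic part v**2 - u**2 = (v − u)(v + u) splits into two distinct linear factors, so there are two distinct tangent lines y − 3 = ±(x − -3) — this is a node (ordinary double point).
Classification: node.


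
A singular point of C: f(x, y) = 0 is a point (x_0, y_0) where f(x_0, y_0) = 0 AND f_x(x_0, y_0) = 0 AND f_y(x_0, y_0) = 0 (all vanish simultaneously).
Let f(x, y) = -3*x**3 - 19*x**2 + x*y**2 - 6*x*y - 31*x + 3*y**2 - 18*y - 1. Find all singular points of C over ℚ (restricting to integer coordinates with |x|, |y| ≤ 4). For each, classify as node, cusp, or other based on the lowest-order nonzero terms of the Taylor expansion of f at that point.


Singular points: {(-2, 3)}; classification: node.

Compute partial derivatives:
  f_x = -9*x**2 - 38*x + y**2 - 6*y - 31.
  f_y = 2*x*y - 6*x + 6*y - 18.
Scan x_0 ∈ {−4, ..., 4}. For each x_0, f_y(x_0, y) is a polynomial in y; find its integer roots y ∈ {−4, ..., 4}, then test f_x and f at those candidates.
  x = -4: f_y(-4, y) = 6 - 2*y; vanishes at y ∈ {3}. (-4, 3): f_x = -32 ≠ 0.
  x = -3: f_y(-3, y) = 0; vanishes at y ∈ {-4, -3, -2, -1, 0, 1, 2, 3, 4}. (-3, -4): f_x = 42 ≠ 0; (-3, -3): f_x = 29 ≠ 0; (-3, -2): f_x = 18 ≠ 0; (-3, -1): f_x = 9 ≠ 0; (-3, 0): f_x = 2 ≠ 0; (-3, 1): f_x = -3 ≠ 0; (-3, 2): f_x = -6 ≠ 0; (-3, 3): f_x = -7 ≠ 0; (-3, 4): f_x = -6 ≠ 0.
  x = -2: f_y(-2, y) = 2*y - 6; vanishes at y ∈ {3}. (-2, 3): f_x = 0, f = 0 — SINGULAR.
  x = -1: f_y(-1, y) = 4*y - 12; vanishes at y ∈ {3}. (-1, 3): f_x = -11 ≠ 0.
  x = 0: f_y(0, y) = 6*y - 18; vanishes at y ∈ {3}. (0, 3): f_x = -40 ≠ 0.
  x = 1: f_y(1, y) = 8*y - 24; vanishes at y ∈ {3}. (1, 3): f_x = -87 ≠ 0.
  x = 2: f_y(2, y) = 10*y - 30; vanishes at y ∈ {3}. (2, 3): f_x = -152 ≠ 0.
  x = 3: f_y(3, y) = 12*y - 36; vanishes at y ∈ {3}. (3, 3): f_x = -235 ≠ 0.
  x = 4: f_y(4, y) = 14*y - 42; vanishes at y ∈ {3}. (4, 3): f_x = -336 ≠ 0.
Only singular point on the grid: (-2, 3).
Classify: substitute x = -2 + u, y = 3 + v and expand: f = -3*u**3 - u**2 + u*v**2 + v**2.
No constant or linear terms (consistent with a singular point). Quadratic part: -u**2 + v**2. Cubic part: -3*u**3 + u*v**2.
The quadratic part v**2 - u**2 = (v − u)(v + u) splits into two distinct linear factors, so there are two distinct tangent lines y − 3 = ±(x − -2) — this is a node (ordinary double point).
Classification: node.


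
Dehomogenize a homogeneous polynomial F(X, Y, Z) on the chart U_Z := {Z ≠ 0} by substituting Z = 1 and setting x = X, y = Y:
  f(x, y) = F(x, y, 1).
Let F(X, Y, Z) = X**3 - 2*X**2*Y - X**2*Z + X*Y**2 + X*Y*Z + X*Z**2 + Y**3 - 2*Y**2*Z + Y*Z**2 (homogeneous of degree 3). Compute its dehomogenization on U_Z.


f(x, y) = x**3 - 2*x**2*y - x**2 + x*y**2 + x*y + x + y**3 - 2*y**2 + y

On U_Z we set Z = 1. Each monomial c·X^i·Y^j·Z^k in F becomes c·x^i·y^j·1^k = c·x^i·y^j.
Substituting Z = 1: F(X, Y, 1) = x**3 - 2*x**2*y - x**2 + x*y**2 + x*y + x + y**3 - 2*y**2 + y.
Note: deg(f) ≤ deg(F) = 3; strict inequality happens when F is divisible by Z (lost terms).


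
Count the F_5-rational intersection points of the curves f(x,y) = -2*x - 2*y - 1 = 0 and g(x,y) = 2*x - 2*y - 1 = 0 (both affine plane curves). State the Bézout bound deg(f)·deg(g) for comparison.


Common zeros: {(0, 2)}; count = 1; Bézout bound = 1.

deg(f) = 1, deg(g) = 1, so Bézout bound = 1.
Scan x ∈ F_5. For each x, list the y ∈ F_5 with f(x, y) ≡ 0 and those with g(x, y) ≡ 0 (mod 5); the common zeros in that column are the intersection.
  x = 0: f ≡ 0 at y ∈ {2}; g ≡ 0 at y ∈ {2}; common: {2}.
  x = 1: f ≡ 0 at y ∈ {1}; g ≡ 0 at y ∈ {3}; common: ∅.
  x = 2: f ≡ 0 at y ∈ {0}; g ≡ 0 at y ∈ {4}; common: ∅.
  x = 3: f ≡ 0 at y ∈ {4}; g ≡ 0 at y ∈ {0}; common: ∅.
  x = 4: f ≡ 0 at y ∈ {3}; g ≡ 0 at y ∈ {1}; common: ∅.
Collecting: common zeros = {(0, 2)}, so the count is 1.
Comparison with the Bézout bound: 1 ≤ 1 = deg(f)·deg(g), as expected for curves with no common component (the bound is attained).


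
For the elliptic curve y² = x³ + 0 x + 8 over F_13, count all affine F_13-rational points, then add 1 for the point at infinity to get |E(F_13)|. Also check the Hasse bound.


Affine points = {(1, 3), (1, 10), (2, 4), (2, 9), (3, 3), (3, 10), (5, 4), (5, 9), (6, 4), (6, 9), (7, 0), (8, 0), (9, 3), (9, 10), (11, 0)}; affine count = 15; |E(F_13)| = 16.

Discriminant check: Δ ∝ 4a³ + 27b² = 4·0³ + 27·8² = 4·0 + 27·64 ≡ 12 (mod 13). Nonzero ⇒ E is nonsingular.
For each x ∈ F_13, compute rhs = x³ + 0·x + 8 mod 13, then count y ∈ F_13 with y² ≡ rhs.
  x = 0: rhs = 8, matching y values: none (0 points).
  x = 1: rhs = 9, matching y values: 3, 10 (2 points).
  x = 2: rhs = 3, matching y values: 4, 9 (2 points).
  x = 3: rhs = 9, matching y values: 3, 10 (2 points).
  x = 4: rhs = 7, matching y values: none (0 points).
  x = 5: rhs = 3, matching y values: 4, 9 (2 points).
  x = 6: rhs = 3, matching y values: 4, 9 (2 points).
  x = 7: rhs = 0, matching y values: 0 (1 points).
  x = 8: rhs = 0, matching y values: 0 (1 points).
  x = 9: rhs = 9, matching y values: 3, 10 (2 points).
  x = 10: rhs = 7, matching y values: none (0 points).
  x = 11: rhs = 0, matching y values: 0 (1 points).
  x = 12: rhs = 7, matching y values: none (0 points).
Total affine count: 15.
Full point count |E(F_13)| = 15 + 1 = 16.
Hasse bound: |16 − (13+1)| = |2| = 2 ≤ 2√13 ≈ 7.2111 ✓.


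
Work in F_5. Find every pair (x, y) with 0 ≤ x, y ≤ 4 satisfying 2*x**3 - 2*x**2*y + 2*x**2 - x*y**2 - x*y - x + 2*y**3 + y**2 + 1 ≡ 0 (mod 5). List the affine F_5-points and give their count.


Affine F_5-points: {(0, 4), (1, 4), (2, 2), (2, 4), (3, 0), (4, 1)}; count = 6.

For each of the 25 pairs (x, y) ∈ F_5², evaluate f(x, y) mod 5. Record the zeros.
  x = 0: [0↦1, 1↦4, 2↦1, 3↦4, 4↦0]  zeros at y ∈ {4}
  x = 1: [0↦4, 1↦3, 2↦4, 3↦4, 4↦0]  zeros at y ∈ {4}
  x = 2: [0↦3, 1↦4, 2↦0, 3↦3, 4↦0]  zeros at y ∈ {2, 4}
  x = 3: [0↦0, 1↦4, 2↦1, 3↦3, 4↦2]  zeros at y ∈ {0}
  x = 4: [0↦2, 1↦0, 2↦4, 3↦1, 4↦3]  zeros at y ∈ {1}
Collecting zeros: affine points = {(0, 4), (1, 4), (2, 2), (2, 4), (3, 0), (4, 1)}.
Total count |C(F_5)_aff| = 6.


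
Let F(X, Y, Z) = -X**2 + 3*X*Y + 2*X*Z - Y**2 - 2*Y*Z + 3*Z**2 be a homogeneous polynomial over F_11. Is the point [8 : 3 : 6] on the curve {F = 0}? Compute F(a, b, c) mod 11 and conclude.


F(8,3,6) ≡ 2 (mod 11); P is NOT on the curve.

Evaluate F(8, 3, 6) term-by-term (mod 11).
  -X**2 ↦ -1·64·1·1 = -64
  3*X*Y ↦ 3·8·3·1 = 72
  2*X*Z ↦ 2·8·1·6 = 96
  -Y**2 ↦ -1·1·9·1 = -9
  -2*Y*Z ↦ -2·1·3·6 = -36
  3*Z**2 ↦ 3·1·1·36 = 108
Sum: F(8, 3, 6) = (-64) + (72) + (96) + (-9) + (-36) + (108) = 167.
Reducing mod 11: 167 ≡ 2 (mod 11).
Since F(a, b, c) ≡ 2 ≠ 0 (mod 11), P does NOT lie on the curve.


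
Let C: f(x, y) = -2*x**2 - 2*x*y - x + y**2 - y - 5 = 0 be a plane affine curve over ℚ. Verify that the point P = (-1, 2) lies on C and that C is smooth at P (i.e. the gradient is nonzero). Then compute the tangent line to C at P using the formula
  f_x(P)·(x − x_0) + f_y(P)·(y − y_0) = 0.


Tangent line at P: -x + 5*y - 11 = 0.

Step 1: f(-1, 2) = 0, so P lies on C.
Step 2: partial derivatives
  f_x(x, y) = -4*x - 2*y - 1, f_y(x, y) = -2*x + 2*y - 1.
  f_x(P) = -1, f_y(P) = 5 (gradient nonzero, so P is smooth).
Step 3: tangent line at P: -1·(x − -1) + 5·(y − 2) = 0.
Expanding: -x + 5*y - 11 = 0.


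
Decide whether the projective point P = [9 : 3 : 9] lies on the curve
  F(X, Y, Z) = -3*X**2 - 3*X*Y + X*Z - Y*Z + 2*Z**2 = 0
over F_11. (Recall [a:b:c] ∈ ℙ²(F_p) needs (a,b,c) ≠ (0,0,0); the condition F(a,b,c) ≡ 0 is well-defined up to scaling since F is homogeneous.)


F(9,3,9) ≡ 2 (mod 11); P is NOT on the curve.

Evaluate F(9, 3, 9) term-by-term (mod 11).
  -3*X**2 ↦ -3·81·1·1 = -243
  -3*X*Y ↦ -3·9·3·1 = -81
  X*Z ↦ 1·9·1·9 = 81
  -Y*Z ↦ -1·1·3·9 = -27
  2*Z**2 ↦ 2·1·1·81 = 162
Sum: F(9, 3, 9) = (-243) + (-81) + (81) + (-27) + (162) = -108.
Reducing mod 11: -108 ≡ 2 (mod 11).
Since F(a, b, c) ≡ 2 ≠ 0 (mod 11), P does NOT lie on the curve.


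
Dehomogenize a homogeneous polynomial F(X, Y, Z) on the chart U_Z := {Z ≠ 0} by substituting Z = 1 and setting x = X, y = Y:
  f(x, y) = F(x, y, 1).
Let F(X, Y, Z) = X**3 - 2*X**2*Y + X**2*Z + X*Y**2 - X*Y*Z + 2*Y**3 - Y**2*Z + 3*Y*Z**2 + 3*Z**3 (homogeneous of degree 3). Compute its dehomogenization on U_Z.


f(x, y) = x**3 - 2*x**2*y + x**2 + x*y**2 - x*y + 2*y**3 - y**2 + 3*y + 3

On U_Z we set Z = 1. Each monomial c·X^i·Y^j·Z^k in F becomes c·x^i·y^j·1^k = c·x^i·y^j.
Substituting Z = 1: F(X, Y, 1) = x**3 - 2*x**2*y + x**2 + x*y**2 - x*y + 2*y**3 - y**2 + 3*y + 3.
Note: deg(f) ≤ deg(F) = 3; strict inequality happens when F is divisible by Z (lost terms).


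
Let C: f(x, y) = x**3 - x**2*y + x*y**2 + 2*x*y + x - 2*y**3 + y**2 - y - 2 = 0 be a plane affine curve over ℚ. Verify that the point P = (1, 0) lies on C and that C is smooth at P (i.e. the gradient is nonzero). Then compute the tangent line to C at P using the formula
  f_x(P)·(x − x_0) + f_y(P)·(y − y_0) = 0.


Tangent line at P: 4*x - 4 = 0.

Step 1: f(1, 0) = 0, so P lies on C.
Step 2: partial derivatives
  f_x(x, y) = 3*x**2 - 2*x*y + y**2 + 2*y + 1, f_y(x, y) = -x**2 + 2*x*y + 2*x - 6*y**2 + 2*y - 1.
  f_x(P) = 4, f_y(P) = 0 (gradient nonzero, so P is smooth).
Step 3: tangent line at P: 4·(x − 1) + 0·(y − 0) = 0.
Expanding: 4*x - 4 = 0.


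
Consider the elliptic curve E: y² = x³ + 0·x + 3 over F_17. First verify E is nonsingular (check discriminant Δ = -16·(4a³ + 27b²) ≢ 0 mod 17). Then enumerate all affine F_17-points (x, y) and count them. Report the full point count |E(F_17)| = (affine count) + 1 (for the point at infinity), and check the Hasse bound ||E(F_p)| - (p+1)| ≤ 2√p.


Affine points = {(1, 2), (1, 15), (3, 8), (3, 9), (4, 4), (4, 13), (5, 3), (5, 14), (6, 7), (6, 10), (9, 1), (9, 16), (10, 0), (11, 5), (11, 12), (16, 6), (16, 11)}; affine count = 17; |E(F_17)| = 18.

Discriminant check: Δ ∝ 4a³ + 27b² = 4·0³ + 27·3² = 4·0 + 27·9 ≡ 5 (mod 17). Nonzero ⇒ E is nonsingular.
For each x ∈ F_17, compute rhs = x³ + 0·x + 3 mod 17, then count y ∈ F_17 with y² ≡ rhs.
  x = 0: rhs = 3, matching y values: none (0 points).
  x = 1: rhs = 4, matching y values: 2, 15 (2 points).
  x = 2: rhs = 11, matching y values: none (0 points).
  x = 3: rhs = 13, matching y values: 8, 9 (2 points).
  x = 4: rhs = 16, matching y values: 4, 13 (2 points).
  x = 5: rhs = 9, matching y values: 3, 14 (2 points).
  x = 6: rhs = 15, matching y values: 7, 10 (2 points).
  x = 7: rhs = 6, matching y values: none (0 points).
  x = 8: rhs = 5, matching y values: none (0 points).
  x = 9: rhs = 1, matching y values: 1, 16 (2 points).
  x = 10: rhs = 0, matching y values: 0 (1 points).
  x = 11: rhs = 8, matching y values: 5, 12 (2 points).
  x = 12: rhs = 14, matching y values: none (0 points).
  x = 13: rhs = 7, matching y values: none (0 points).
  x = 14: rhs = 10, matching y values: none (0 points).
  x = 15: rhs = 12, matching y values: none (0 points).
  x = 16: rhs = 2, matching y values: 6, 11 (2 points).
Total affine count: 17.
Full point count |E(F_17)| = 17 + 1 = 18.
Hasse bound: |18 − (17+1)| = |0| = 0 ≤ 2√17 ≈ 8.2462 ✓.


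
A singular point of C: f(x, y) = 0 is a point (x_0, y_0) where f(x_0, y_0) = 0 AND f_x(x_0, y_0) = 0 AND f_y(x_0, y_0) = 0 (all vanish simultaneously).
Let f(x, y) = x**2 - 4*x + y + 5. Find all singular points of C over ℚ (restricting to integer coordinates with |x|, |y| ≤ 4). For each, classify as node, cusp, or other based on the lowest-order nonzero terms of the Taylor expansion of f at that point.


No singular points in the scanned grid; C is smooth there.

Compute partial derivatives:
  f_x = 2*x - 4.
  f_y = 1.
f_y = 1 is a nonzero constant, so f_y never vanishes: no point (x, y) can satisfy f = f_x = f_y = 0. In particular no (x, y) ∈ {−4, ..., 4}² is singular; the curve is smooth.


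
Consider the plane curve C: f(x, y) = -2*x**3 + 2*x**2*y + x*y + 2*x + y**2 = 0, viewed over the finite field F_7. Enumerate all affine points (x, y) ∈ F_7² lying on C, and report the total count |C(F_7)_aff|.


Affine F_7-points: {(0, 0), (1, 0), (1, 4), (2, 5), (2, 6), (5, 2), (5, 6), (6, 0), (6, 6)}; count = 9.

For each of the 49 pairs (x, y) ∈ F_7², evaluate f(x, y) mod 7. Record the zeros.
  x = 0: [0↦0, 1↦1, 2↦4, 3↦2, 4↦2, 5↦4, 6↦1]  zeros at y ∈ {0}
  x = 1: [0↦0, 1↦4, 2↦3, 3↦4, 4↦0, 5↦5, 6↦5]  zeros at y ∈ {0, 4}
  x = 2: [0↦2, 1↦6, 2↦5, 3↦6, 4↦2, 5↦0, 6↦0]  zeros at y ∈ {5, 6}
  x = 3: [0↦1, 1↦2, 2↦5, 3↦3, 4↦3, 5↦5, 6↦2]  zeros at y ∈ ∅
  x = 4: [0↦6, 1↦1, 2↦5, 3↦4, 4↦5, 5↦1, 6↦6]  zeros at y ∈ ∅
  x = 5: [0↦5, 1↦5, 2↦0, 3↦4, 4↦3, 5↦4, 6↦0]  zeros at y ∈ {2, 6}
  x = 6: [0↦0, 1↦2, 2↦6, 3↦5, 4↦6, 5↦2, 6↦0]  zeros at y ∈ {0, 6}
Collecting zeros: affine points = {(0, 0), (1, 0), (1, 4), (2, 5), (2, 6), (5, 2), (5, 6), (6, 0), (6, 6)}.
Total count |C(F_7)_aff| = 9.


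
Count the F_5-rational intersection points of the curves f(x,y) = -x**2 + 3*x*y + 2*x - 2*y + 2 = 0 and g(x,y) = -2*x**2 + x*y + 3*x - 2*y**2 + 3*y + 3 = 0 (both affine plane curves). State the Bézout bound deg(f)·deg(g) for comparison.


Common zeros: ∅; count = 0; Bézout bound = 4.

deg(f) = 2, deg(g) = 2, so Bézout bound = 4.
Scan x ∈ F_5. For each x, list the y ∈ F_5 with f(x, y) ≡ 0 and those with g(x, y) ≡ 0 (mod 5); the common zeros in that column are the intersection.
  x = 0: f ≡ 0 at y ∈ {1}; g ≡ 0 at y ∈ ∅; common: ∅.
  x = 1: f ≡ 0 at y ∈ {2}; g ≡ 0 at y ∈ ∅; common: ∅.
  x = 2: f ≡ 0 at y ∈ {2}; g ≡ 0 at y ∈ ∅; common: ∅.
  x = 3: f ≡ 0 at y ∈ {3}; g ≡ 0 at y ∈ ∅; common: ∅.
  x = 4: f ≡ 0 at y ∈ ∅; g ≡ 0 at y ∈ ∅; common: ∅.
Collecting: common zeros = ∅, so the count is 0.
Comparison with the Bézout bound: 0 ≤ 4 = deg(f)·deg(g), as expected for curves with no common component (the affine F_5-count falls short of the bound because intersections may lie at infinity, over extension fields, or carry multiplicity).


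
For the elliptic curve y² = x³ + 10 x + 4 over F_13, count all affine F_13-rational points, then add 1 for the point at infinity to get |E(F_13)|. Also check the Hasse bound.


Affine points = {(0, 2), (0, 11), (3, 3), (3, 10), (4, 2), (4, 11), (5, 6), (5, 7), (7, 1), (7, 12), (9, 2), (9, 11), (10, 5), (10, 8)}; affine count = 14; |E(F_13)| = 15.

Discriminant check: Δ ∝ 4a³ + 27b² = 4·10³ + 27·4² = 4·1000 + 27·16 ≡ 12 (mod 13). Nonzero ⇒ E is nonsingular.
For each x ∈ F_13, compute rhs = x³ + 10·x + 4 mod 13, then count y ∈ F_13 with y² ≡ rhs.
  x = 0: rhs = 4, matching y values: 2, 11 (2 points).
  x = 1: rhs = 2, matching y values: none (0 points).
  x = 2: rhs = 6, matching y values: none (0 points).
  x = 3: rhs = 9, matching y values: 3, 10 (2 points).
  x = 4: rhs = 4, matching y values: 2, 11 (2 points).
  x = 5: rhs = 10, matching y values: 6, 7 (2 points).
  x = 6: rhs = 7, matching y values: none (0 points).
  x = 7: rhs = 1, matching y values: 1, 12 (2 points).
  x = 8: rhs = 11, matching y values: none (0 points).
  x = 9: rhs = 4, matching y values: 2, 11 (2 points).
  x = 10: rhs = 12, matching y values: 5, 8 (2 points).
  x = 11: rhs = 2, matching y values: none (0 points).
  x = 12: rhs = 6, matching y values: none (0 points).
Total affine count: 14.
Full point count |E(F_13)| = 14 + 1 = 15.
Hasse bound: |15 − (13+1)| = |1| = 1 ≤ 2√13 ≈ 7.2111 ✓.


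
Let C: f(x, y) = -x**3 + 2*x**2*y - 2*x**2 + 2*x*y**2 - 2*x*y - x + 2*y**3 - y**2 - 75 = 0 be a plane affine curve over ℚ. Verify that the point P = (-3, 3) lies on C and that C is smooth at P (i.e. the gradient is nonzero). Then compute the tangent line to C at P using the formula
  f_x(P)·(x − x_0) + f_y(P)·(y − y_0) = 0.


Tangent line at P: -40*x + 36*y - 228 = 0.

Step 1: f(-3, 3) = 0, so P lies on C.
Step 2: partial derivatives
  f_x(x, y) = -3*x**2 + 4*x*y - 4*x + 2*y**2 - 2*y - 1, f_y(x, y) = 2*x**2 + 4*x*y - 2*x + 6*y**2 - 2*y.
  f_x(P) = -40, f_y(P) = 36 (gradient nonzero, so P is smooth).
Step 3: tangent line at P: -40·(x − -3) + 36·(y − 3) = 0.
Expanding: -40*x + 36*y - 228 = 0.


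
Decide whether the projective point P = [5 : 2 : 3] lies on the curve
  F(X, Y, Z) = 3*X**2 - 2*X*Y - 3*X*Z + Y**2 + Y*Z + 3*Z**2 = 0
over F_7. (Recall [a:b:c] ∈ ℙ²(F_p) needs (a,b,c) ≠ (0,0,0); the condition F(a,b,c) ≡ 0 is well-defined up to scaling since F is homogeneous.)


F(5,2,3) ≡ 5 (mod 7); P is NOT on the curve.

Evaluate F(5, 2, 3) term-by-term (mod 7).
  3*X**2 ↦ 3·25·1·1 = 75
  -2*X*Y ↦ -2·5·2·1 = -20
  -3*X*Z ↦ -3·5·1·3 = -45
  Y**2 ↦ 1·1·4·1 = 4
  Y*Z ↦ 1·1·2·3 = 6
  3*Z**2 ↦ 3·1·1·9 = 27
Sum: F(5, 2, 3) = (75) + (-20) + (-45) + (4) + (6) + (27) = 47.
Reducing mod 7: 47 ≡ 5 (mod 7).
Since F(a, b, c) ≡ 5 ≠ 0 (mod 7), P does NOT lie on the curve.


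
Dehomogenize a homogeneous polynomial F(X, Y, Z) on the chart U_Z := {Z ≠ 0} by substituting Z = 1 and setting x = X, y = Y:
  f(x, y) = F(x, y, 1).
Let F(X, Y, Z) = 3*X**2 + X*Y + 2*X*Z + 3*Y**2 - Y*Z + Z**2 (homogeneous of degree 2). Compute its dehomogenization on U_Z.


f(x, y) = 3*x**2 + x*y + 2*x + 3*y**2 - y + 1

On U_Z we set Z = 1. Each monomial c·X^i·Y^j·Z^k in F becomes c·x^i·y^j·1^k = c·x^i·y^j.
Substituting Z = 1: F(X, Y, 1) = 3*x**2 + x*y + 2*x + 3*y**2 - y + 1.
Note: deg(f) ≤ deg(F) = 2; strict inequality happens when F is divisible by Z (lost terms).


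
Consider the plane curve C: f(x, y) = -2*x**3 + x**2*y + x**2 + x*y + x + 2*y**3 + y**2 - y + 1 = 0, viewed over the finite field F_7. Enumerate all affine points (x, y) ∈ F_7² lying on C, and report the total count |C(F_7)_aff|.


Affine F_7-points: {(2, 2), (3, 4), (4, 2), (6, 2), (6, 3), (6, 5)}; count = 6.

For each of the 49 pairs (x, y) ∈ F_7², evaluate f(x, y) mod 7. Record the zeros.
  x = 0: [0↦1, 1↦3, 2↦5, 3↦5, 4↦1, 5↦5, 6↦1]  zeros at y ∈ ∅
  x = 1: [0↦1, 1↦5, 2↦2, 3↦4, 4↦2, 5↦1, 6↦6]  zeros at y ∈ ∅
  x = 2: [0↦5, 1↦6, 2↦0, 3↦6, 4↦1, 5↦4, 6↦6]  zeros at y ∈ {2}
  x = 3: [0↦1, 1↦1, 2↦1, 3↦6, 4↦0, 5↦2, 6↦3]  zeros at y ∈ {4}
  x = 4: [0↦5, 1↦6, 2↦0, 3↦6, 4↦1, 5↦4, 6↦6]  zeros at y ∈ {2}
  x = 5: [0↦5, 1↦2, 2↦6, 3↦1, 4↦6, 5↦5, 6↦3]  zeros at y ∈ ∅
  x = 6: [0↦3, 1↦5, 2↦0, 3↦0, 4↦3, 5↦0, 6↦3]  zeros at y ∈ {2, 3, 5}
Collecting zeros: affine points = {(2, 2), (3, 4), (4, 2), (6, 2), (6, 3), (6, 5)}.
Total count |C(F_7)_aff| = 6.


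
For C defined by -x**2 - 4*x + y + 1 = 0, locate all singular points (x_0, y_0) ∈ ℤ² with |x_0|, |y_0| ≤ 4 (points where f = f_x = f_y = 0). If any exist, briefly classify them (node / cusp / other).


No singular points in the scanned grid; C is smooth there.

Compute partial derivatives:
  f_x = -2*x - 4.
  f_y = 1.
f_y = 1 is a nonzero constant, so f_y never vanishes: no point (x, y) can satisfy f = f_x = f_y = 0. In particular no (x, y) ∈ {−4, ..., 4}² is singular; the curve is smooth.


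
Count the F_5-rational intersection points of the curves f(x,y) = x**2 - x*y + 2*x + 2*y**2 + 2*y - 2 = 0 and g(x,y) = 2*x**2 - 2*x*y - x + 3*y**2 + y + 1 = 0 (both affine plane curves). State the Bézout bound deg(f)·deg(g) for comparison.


Common zeros: {(0, 2)}; count = 1; Bézout bound = 4.

deg(f) = 2, deg(g) = 2, so Bézout bound = 4.
Scan x ∈ F_5. For each x, list the y ∈ F_5 with f(x, y) ≡ 0 and those with g(x, y) ≡ 0 (mod 5); the common zeros in that column are the intersection.
  x = 0: f ≡ 0 at y ∈ {2}; g ≡ 0 at y ∈ {1, 2}; common: {2}.
  x = 1: f ≡ 0 at y ∈ ∅; g ≡ 0 at y ∈ ∅; common: ∅.
  x = 2: f ≡ 0 at y ∈ ∅; g ≡ 0 at y ∈ {3}; common: ∅.
  x = 3: f ≡ 0 at y ∈ ∅; g ≡ 0 at y ∈ ∅; common: ∅.
  x = 4: f ≡ 0 at y ∈ ∅; g ≡ 0 at y ∈ {1, 3}; common: ∅.
Collecting: common zeros = {(0, 2)}, so the count is 1.
Comparison with the Bézout bound: 1 ≤ 4 = deg(f)·deg(g), as expected for curves with no common component (the affine F_5-count falls short of the bound because intersections may lie at infinity, over extension fields, or carry multiplicity).


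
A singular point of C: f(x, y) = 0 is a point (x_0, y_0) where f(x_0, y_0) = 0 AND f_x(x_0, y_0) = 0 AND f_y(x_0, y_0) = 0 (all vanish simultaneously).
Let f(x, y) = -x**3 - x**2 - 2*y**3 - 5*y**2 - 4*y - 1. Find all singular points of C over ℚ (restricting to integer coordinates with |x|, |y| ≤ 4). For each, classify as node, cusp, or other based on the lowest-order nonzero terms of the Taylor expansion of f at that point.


Singular points: {(0, -1)}; classification: node.

Compute partial derivatives:
  f_x = -3*x**2 - 2*x.
  f_y = -6*y**2 - 10*y - 4.
Scan x_0 ∈ {−4, ..., 4}. For each x_0, f_y(x_0, y) is a polynomial in y; find its integer roots y ∈ {−4, ..., 4}, then test f_x and f at those candidates.
  x = -4: f_y(-4, y) = -6*y**2 - 10*y - 4; vanishes at y ∈ {-1}. (-4, -1): f_x = -40 ≠ 0.
  x = -3: f_y(-3, y) = -6*y**2 - 10*y - 4; vanishes at y ∈ {-1}. (-3, -1): f_x = -21 ≠ 0.
  x = -2: f_y(-2, y) = -6*y**2 - 10*y - 4; vanishes at y ∈ {-1}. (-2, -1): f_x = -8 ≠ 0.
  x = -1: f_y(-1, y) = -6*y**2 - 10*y - 4; vanishes at y ∈ {-1}. (-1, -1): f_x = -1 ≠ 0.
  x = 0: f_y(0, y) = -6*y**2 - 10*y - 4; vanishes at y ∈ {-1}. (0, -1): f_x = 0, f = 0 — SINGULAR.
  x = 1: f_y(1, y) = -6*y**2 - 10*y - 4; vanishes at y ∈ {-1}. (1, -1): f_x = -5 ≠ 0.
  x = 2: f_y(2, y) = -6*y**2 - 10*y - 4; vanishes at y ∈ {-1}. (2, -1): f_x = -16 ≠ 0.
  x = 3: f_y(3, y) = -6*y**2 - 10*y - 4; vanishes at y ∈ {-1}. (3, -1): f_x = -33 ≠ 0.
  x = 4: f_y(4, y) = -6*y**2 - 10*y - 4; vanishes at y ∈ {-1}. (4, -1): f_x = -56 ≠ 0.
Only singular point on the grid: (0, -1).
Classify: substitute x = 0 + u, y = -1 + v and expand: f = -u**3 - u**2 - 2*v**3 + v**2.
No constant or linear terms (consistent with a singular point). Quadratic part: -u**2 + v**2. Cubic part: -u**3 - 2*v**3.
The quadratic part v**2 - u**2 = (v − u)(v + u) splits into two distinct linear factors, so there are two distinct tangent lines y − -1 = ±(x − 0) — this is a node (ordinary double point).
Classification: node.


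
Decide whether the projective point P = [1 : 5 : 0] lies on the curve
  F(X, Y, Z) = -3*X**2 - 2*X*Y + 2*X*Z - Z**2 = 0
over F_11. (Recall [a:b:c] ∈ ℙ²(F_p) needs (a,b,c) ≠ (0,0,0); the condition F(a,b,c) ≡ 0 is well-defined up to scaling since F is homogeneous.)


F(1,5,0) ≡ 9 (mod 11); P is NOT on the curve.

Evaluate F(1, 5, 0) term-by-term (mod 11).
  -3*X**2 ↦ -3·1·1·1 = -3
  -2*X*Y ↦ -2·1·5·1 = -10
  2*X*Z ↦ 2·1·1·0 = 0
  -Z**2 ↦ -1·1·1·0 = 0
Sum: F(1, 5, 0) = (-3) + (-10) + (0) + (0) = -13.
Reducing mod 11: -13 ≡ 9 (mod 11).
Since F(a, b, c) ≡ 9 ≠ 0 (mod 11), P does NOT lie on the curve.


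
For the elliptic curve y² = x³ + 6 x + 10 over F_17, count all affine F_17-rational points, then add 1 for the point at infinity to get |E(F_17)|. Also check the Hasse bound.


Affine points = {(1, 0), (2, 8), (2, 9), (3, 2), (3, 15), (4, 8), (4, 9), (7, 2), (7, 15), (8, 3), (8, 14), (10, 4), (10, 13), (11, 8), (11, 9), (12, 5), (12, 12), (14, 4), (14, 13)}; affine count = 19; |E(F_17)| = 20.

Discriminant check: Δ ∝ 4a³ + 27b² = 4·6³ + 27·10² = 4·216 + 27·100 ≡ 11 (mod 17). Nonzero ⇒ E is nonsingular.
For each x ∈ F_17, compute rhs = x³ + 6·x + 10 mod 17, then count y ∈ F_17 with y² ≡ rhs.
  x = 0: rhs = 10, matching y values: none (0 points).
  x = 1: rhs = 0, matching y values: 0 (1 points).
  x = 2: rhs = 13, matching y values: 8, 9 (2 points).
  x = 3: rhs = 4, matching y values: 2, 15 (2 points).
  x = 4: rhs = 13, matching y values: 8, 9 (2 points).
  x = 5: rhs = 12, matching y values: none (0 points).
  x = 6: rhs = 7, matching y values: none (0 points).
  x = 7: rhs = 4, matching y values: 2, 15 (2 points).
  x = 8: rhs = 9, matching y values: 3, 14 (2 points).
  x = 9: rhs = 11, matching y values: none (0 points).
  x = 10: rhs = 16, matching y values: 4, 13 (2 points).
  x = 11: rhs = 13, matching y values: 8, 9 (2 points).
  x = 12: rhs = 8, matching y values: 5, 12 (2 points).
  x = 13: rhs = 7, matching y values: none (0 points).
  x = 14: rhs = 16, matching y values: 4, 13 (2 points).
  x = 15: rhs = 7, matching y values: none (0 points).
  x = 16: rhs = 3, matching y values: none (0 points).
Total affine count: 19.
Full point count |E(F_17)| = 19 + 1 = 20.
Hasse bound: |20 − (17+1)| = |2| = 2 ≤ 2√17 ≈ 8.2462 ✓.


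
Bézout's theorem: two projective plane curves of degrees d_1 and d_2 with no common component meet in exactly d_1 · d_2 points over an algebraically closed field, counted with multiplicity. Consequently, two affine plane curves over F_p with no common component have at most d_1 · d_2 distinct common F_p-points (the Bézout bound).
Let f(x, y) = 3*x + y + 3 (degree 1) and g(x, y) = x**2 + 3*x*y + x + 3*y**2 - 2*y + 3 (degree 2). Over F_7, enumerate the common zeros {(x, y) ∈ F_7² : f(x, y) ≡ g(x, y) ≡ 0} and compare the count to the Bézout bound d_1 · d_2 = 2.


Common zeros: ∅; count = 0; Bézout bound = 2.

deg(f) = 1, deg(g) = 2, so Bézout bound = 2.
Scan x ∈ F_7. For each x, list the y ∈ F_7 with f(x, y) ≡ 0 and those with g(x, y) ≡ 0 (mod 7); the common zeros in that column are the intersection.
  x = 0: f ≡ 0 at y ∈ {4}; g ≡ 0 at y ∈ ∅; common: ∅.
  x = 1: f ≡ 0 at y ∈ {1}; g ≡ 0 at y ∈ {3, 6}; common: ∅.
  x = 2: f ≡ 0 at y ∈ {5}; g ≡ 0 at y ∈ ∅; common: ∅.
  x = 3: f ≡ 0 at y ∈ {2}; g ≡ 0 at y ∈ {3, 4}; common: ∅.
  x = 4: f ≡ 0 at y ∈ {6}; g ≡ 0 at y ∈ ∅; common: ∅.
  x = 5: f ≡ 0 at y ∈ {3}; g ≡ 0 at y ∈ {1, 4}; common: ∅.
  x = 6: f ≡ 0 at y ∈ {0}; g ≡ 0 at y ∈ ∅; common: ∅.
Collecting: common zeros = ∅, so the count is 0.
Comparison with the Bézout bound: 0 ≤ 2 = deg(f)·deg(g), as expected for curves with no common component (the affine F_7-count falls short of the bound because intersections may lie at infinity, over extension fields, or carry multiplicity).


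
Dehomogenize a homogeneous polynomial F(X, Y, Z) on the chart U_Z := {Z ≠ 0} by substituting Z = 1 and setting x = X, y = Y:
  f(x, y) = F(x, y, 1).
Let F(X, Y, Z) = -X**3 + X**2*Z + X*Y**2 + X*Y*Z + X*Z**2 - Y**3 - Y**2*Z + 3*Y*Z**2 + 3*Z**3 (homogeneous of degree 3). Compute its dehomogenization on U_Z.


f(x, y) = -x**3 + x**2 + x*y**2 + x*y + x - y**3 - y**2 + 3*y + 3

On U_Z we set Z = 1. Each monomial c·X^i·Y^j·Z^k in F becomes c·x^i·y^j·1^k = c·x^i·y^j.
Substituting Z = 1: F(X, Y, 1) = -x**3 + x**2 + x*y**2 + x*y + x - y**3 - y**2 + 3*y + 3.
Note: deg(f) ≤ deg(F) = 3; strict inequality happens when F is divisible by Z (lost terms).


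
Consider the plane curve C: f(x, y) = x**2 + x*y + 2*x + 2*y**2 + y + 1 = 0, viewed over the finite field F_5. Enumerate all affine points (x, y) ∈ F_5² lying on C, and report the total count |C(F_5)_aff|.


Affine F_5-points: {(4, 0)}; count = 1.

For each of the 25 pairs (x, y) ∈ F_5², evaluate f(x, y) mod 5. Record the zeros.
  x = 0: [0↦1, 1↦4, 2↦1, 3↦2, 4↦2]  zeros at y ∈ ∅
  x = 1: [0↦4, 1↦3, 2↦1, 3↦3, 4↦4]  zeros at y ∈ ∅
  x = 2: [0↦4, 1↦4, 2↦3, 3↦1, 4↦3]  zeros at y ∈ ∅
  x = 3: [0↦1, 1↦2, 2↦2, 3↦1, 4↦4]  zeros at y ∈ ∅
  x = 4: [0↦0, 1↦2, 2↦3, 3↦3, 4↦2]  zeros at y ∈ {0}
Collecting zeros: affine points = {(4, 0)}.
Total count |C(F_5)_aff| = 1.


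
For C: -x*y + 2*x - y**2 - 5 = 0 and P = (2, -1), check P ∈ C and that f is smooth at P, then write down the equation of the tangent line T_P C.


Tangent line at P: 3*x - 6 = 0.

Step 1: f(2, -1) = 0, so P lies on C.
Step 2: partial derivatives
  f_x(x, y) = 2 - y, f_y(x, y) = -x - 2*y.
  f_x(P) = 3, f_y(P) = 0 (gradient nonzero, so P is smooth).
Step 3: tangent line at P: 3·(x − 2) + 0·(y − -1) = 0.
Expanding: 3*x - 6 = 0.


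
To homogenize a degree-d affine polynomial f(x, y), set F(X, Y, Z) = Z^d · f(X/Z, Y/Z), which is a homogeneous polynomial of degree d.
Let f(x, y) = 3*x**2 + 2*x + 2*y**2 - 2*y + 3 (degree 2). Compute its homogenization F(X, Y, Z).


F(X, Y, Z) = 3*X**2 + 2*X*Z + 2*Y**2 - 2*Y*Z + 3*Z**2

deg(f) = 2.
Substitute x = X/Z, y = Y/Z into f, then multiply by Z^2.
  monomial 3·x^2·y^0 ↦ 3·X^2·Y^0·Z^0.
  monomial 2·x^1·y^0 ↦ 2·X^1·Y^0·Z^1.
  monomial 2·x^0·y^2 ↦ 2·X^0·Y^2·Z^0.
  monomial -2·x^0·y^1 ↦ -2·X^0·Y^1·Z^1.
  monomial 3·x^0·y^0 ↦ 3·X^0·Y^0·Z^2.
Collecting: F(X, Y, Z) = 3*X**2 + 2*X*Z + 2*Y**2 - 2*Y*Z + 3*Z**2.


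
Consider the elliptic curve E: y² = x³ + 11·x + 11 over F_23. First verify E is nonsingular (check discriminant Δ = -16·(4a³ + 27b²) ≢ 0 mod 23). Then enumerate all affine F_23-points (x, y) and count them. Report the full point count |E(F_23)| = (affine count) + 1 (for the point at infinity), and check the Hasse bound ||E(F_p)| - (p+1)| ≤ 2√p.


Affine points = {(1, 0), (2, 8), (2, 15), (3, 5), (3, 18), (4, 2), (4, 21), (8, 6), (8, 17), (12, 10), (12, 13), (15, 3), (15, 20), (19, 8), (19, 15), (21, 2), (21, 21)}; affine count = 17; |E(F_23)| = 18.

Discriminant check: Δ ∝ 4a³ + 27b² = 4·11³ + 27·11² = 4·1331 + 27·121 ≡ 12 (mod 23). Nonzero ⇒ E is nonsingular.
For each x ∈ F_23, compute rhs = x³ + 11·x + 11 mod 23, then count y ∈ F_23 with y² ≡ rhs.
  x = 0: rhs = 11, matching y values: none (0 points).
  x = 1: rhs = 0, matching y values: 0 (1 points).
  x = 2: rhs = 18, matching y values: 8, 15 (2 points).
  x = 3: rhs = 2, matching y values: 5, 18 (2 points).
  x = 4: rhs = 4, matching y values: 2, 21 (2 points).
  x = 5: rhs = 7, matching y values: none (0 points).
  x = 6: rhs = 17, matching y values: none (0 points).
  x = 7: rhs = 17, matching y values: none (0 points).
  x = 8: rhs = 13, matching y values: 6, 17 (2 points).
  x = 9: rhs = 11, matching y values: none (0 points).
  x = 10: rhs = 17, matching y values: none (0 points).
  x = 11: rhs = 14, matching y values: none (0 points).
  x = 12: rhs = 8, matching y values: 10, 13 (2 points).
  x = 13: rhs = 5, matching y values: none (0 points).
  x = 14: rhs = 11, matching y values: none (0 points).
  x = 15: rhs = 9, matching y values: 3, 20 (2 points).
  x = 16: rhs = 5, matching y values: none (0 points).
  x = 17: rhs = 5, matching y values: none (0 points).
  x = 18: rhs = 15, matching y values: none (0 points).
  x = 19: rhs = 18, matching y values: 8, 15 (2 points).
  x = 20: rhs = 20, matching y values: none (0 points).
  x = 21: rhs = 4, matching y values: 2, 21 (2 points).
  x = 22: rhs = 22, matching y values: none (0 points).
Total affine count: 17.
Full point count |E(F_23)| = 17 + 1 = 18.
Hasse bound: |18 − (23+1)| = |-6| = 6 ≤ 2√23 ≈ 9.5917 ✓.


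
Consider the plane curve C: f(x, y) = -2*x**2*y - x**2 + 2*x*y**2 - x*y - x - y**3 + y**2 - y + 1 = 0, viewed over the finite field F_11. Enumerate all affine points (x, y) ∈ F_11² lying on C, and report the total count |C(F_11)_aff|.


Affine F_11-points: {(0, 1), (1, 4), (2, 4), (3, 0), (3, 7), (4, 9), (7, 0)}; count = 7.

For each of the 121 pairs (x, y) ∈ F_11², evaluate f(x, y) mod 11. Record the zeros.
  x = 0: [0↦1, 1↦0, 2↦6, 3↦2, 4↦4, 5↦6, 6↦2, 7↦8, 8↦7, 9↦4, 10↦4]  zeros at y ∈ {1}
  x = 1: [0↦10, 1↦8, 2↦6, 3↦9, 4↦0, 5↦6, 6↦10, 7↦6, 8↦10, 9↦5, 10↦7]  zeros at y ∈ {4}
  x = 2: [0↦6, 1↦10, 2↦7, 3↦2, 4↦0, 5↦6, 6↦3, 7↦7, 8↦1, 9↦1, 10↦1]  zeros at y ∈ {4}
  x = 3: [0↦0, 1↦6, 2↦9, 3↦3, 4↦4, 5↦6, 6↦3, 7↦0, 8↦2, 9↦3, 10↦8]  zeros at y ∈ {0, 7}
  x = 4: [0↦3, 1↦7, 2↦1, 3↦1, 4↦1, 5↦6, 6↦10, 7↦7, 8↦2, 9↦0, 10↦6]  zeros at y ∈ {9}
  x = 5: [0↦4, 1↦2, 2↦5, 3↦7, 4↦2, 5↦6, 6↦2, 7↦6, 8↦1, 9↦3, 10↦6]  zeros at y ∈ ∅
  x = 6: [0↦3, 1↦2, 2↦10, 3↦10, 4↦7, 5↦6, 6↦1, 7↦8, 8↦10, 9↦1, 10↦8]  zeros at y ∈ ∅
  x = 7: [0↦0, 1↦7, 2↦5, 3↦10, 4↦5, 5↦6, 6↦7, 7↦2, 8↦7, 9↦5, 10↦1]  zeros at y ∈ {0}
  x = 8: [0↦6, 1↦6, 2↦1, 3↦7, 4↦7, 5↦6, 6↦9, 7↦10, 8↦3, 9↦4, 10↦7]  zeros at y ∈ ∅
  x = 9: [0↦10, 1↦10, 2↦9, 3↦1, 4↦2, 5↦6, 6↦7, 7↦10, 8↦9, 9↦9, 10↦4]  zeros at y ∈ ∅
  x = 10: [0↦1, 1↦8, 2↦7, 3↦3, 4↦1, 5↦6, 6↦1, 7↦2, 8↦3, 9↦9, 10↦3]  zeros at y ∈ ∅
Collecting zeros: affine points = {(0, 1), (1, 4), (2, 4), (3, 0), (3, 7), (4, 9), (7, 0)}.
Total count |C(F_11)_aff| = 7.
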